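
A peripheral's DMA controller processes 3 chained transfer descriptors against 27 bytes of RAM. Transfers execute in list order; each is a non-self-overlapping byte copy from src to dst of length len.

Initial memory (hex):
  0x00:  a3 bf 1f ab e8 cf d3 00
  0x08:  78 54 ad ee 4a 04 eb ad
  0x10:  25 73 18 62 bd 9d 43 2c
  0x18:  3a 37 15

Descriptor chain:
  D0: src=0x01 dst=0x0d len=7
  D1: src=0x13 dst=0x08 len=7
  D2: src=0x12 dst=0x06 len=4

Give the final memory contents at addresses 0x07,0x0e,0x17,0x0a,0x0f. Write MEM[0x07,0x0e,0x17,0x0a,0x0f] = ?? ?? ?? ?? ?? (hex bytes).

[0] 0x01->0x0d len=7 : bf 1f ab e8 cf d3 00
[1] 0x13->0x08 len=7 : 00 bd 9d 43 2c 3a 37
[2] 0x12->0x06 len=4 : d3 00 bd 9d
query mem[0x07]=0x00, mem[0x0e]=0x37, mem[0x17]=0x2c, mem[0x0a]=0x9d, mem[0x0f]=0xab

MEM[0x07,0x0e,0x17,0x0a,0x0f] = 00 37 2c 9d ab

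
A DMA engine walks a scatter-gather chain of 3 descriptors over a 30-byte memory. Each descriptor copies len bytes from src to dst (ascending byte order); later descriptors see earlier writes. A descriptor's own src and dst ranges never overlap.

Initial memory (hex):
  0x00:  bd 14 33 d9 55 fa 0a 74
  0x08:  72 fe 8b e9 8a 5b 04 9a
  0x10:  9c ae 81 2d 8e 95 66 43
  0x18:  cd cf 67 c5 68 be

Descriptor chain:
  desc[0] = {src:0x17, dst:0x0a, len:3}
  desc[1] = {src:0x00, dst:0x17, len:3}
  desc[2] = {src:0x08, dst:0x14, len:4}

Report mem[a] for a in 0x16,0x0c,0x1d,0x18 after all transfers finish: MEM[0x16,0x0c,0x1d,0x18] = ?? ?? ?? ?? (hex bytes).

  after D0: wrote 3B at 0x0a = 43cdcf
  after D1: wrote 3B at 0x17 = bd1433
  after D2: wrote 4B at 0x14 = 72fe43cd
query mem[0x16]=0x43, mem[0x0c]=0xcf, mem[0x1d]=0xbe, mem[0x18]=0x14

MEM[0x16,0x0c,0x1d,0x18] = 43 cf be 14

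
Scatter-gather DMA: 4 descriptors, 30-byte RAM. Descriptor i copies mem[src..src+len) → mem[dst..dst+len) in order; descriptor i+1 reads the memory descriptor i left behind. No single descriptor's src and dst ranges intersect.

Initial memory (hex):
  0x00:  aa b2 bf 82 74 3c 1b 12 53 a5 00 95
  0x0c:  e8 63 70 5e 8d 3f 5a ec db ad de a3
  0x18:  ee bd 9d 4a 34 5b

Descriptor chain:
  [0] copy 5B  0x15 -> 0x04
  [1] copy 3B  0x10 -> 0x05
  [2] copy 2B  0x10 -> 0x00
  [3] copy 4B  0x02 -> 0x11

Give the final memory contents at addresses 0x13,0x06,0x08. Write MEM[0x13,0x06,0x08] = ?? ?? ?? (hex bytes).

MEM[0x13,0x06,0x08] = ad 3f bd

#0 dst[0x04+5] := {0xad,0xde,0xa3,0xee,0xbd}
#1 dst[0x05+3] := {0x8d,0x3f,0x5a}
#2 dst[0x00+2] := {0x8d,0x3f}
#3 dst[0x11+4] := {0xbf,0x82,0xad,0x8d}
query mem[0x13]=0xad, mem[0x06]=0x3f, mem[0x08]=0xbd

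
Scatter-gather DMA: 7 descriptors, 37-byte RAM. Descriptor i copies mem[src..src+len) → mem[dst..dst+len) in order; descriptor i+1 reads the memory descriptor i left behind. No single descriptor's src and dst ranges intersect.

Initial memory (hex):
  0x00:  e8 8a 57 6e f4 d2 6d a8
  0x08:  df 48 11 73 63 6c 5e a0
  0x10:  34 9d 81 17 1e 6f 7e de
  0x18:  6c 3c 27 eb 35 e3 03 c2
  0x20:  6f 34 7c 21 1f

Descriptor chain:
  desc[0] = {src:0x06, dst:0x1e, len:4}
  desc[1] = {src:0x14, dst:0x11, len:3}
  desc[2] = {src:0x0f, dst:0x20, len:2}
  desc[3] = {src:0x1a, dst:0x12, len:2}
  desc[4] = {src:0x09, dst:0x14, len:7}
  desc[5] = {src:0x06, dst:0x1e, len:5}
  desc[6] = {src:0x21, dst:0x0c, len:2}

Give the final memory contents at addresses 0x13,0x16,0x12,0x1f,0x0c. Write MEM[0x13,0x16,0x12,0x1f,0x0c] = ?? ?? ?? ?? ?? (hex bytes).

  after D0: wrote 4B at 0x1e = 6da8df48
  after D1: wrote 3B at 0x11 = 1e6f7e
  after D2: wrote 2B at 0x20 = a034
  after D3: wrote 2B at 0x12 = 27eb
  after D4: wrote 7B at 0x14 = 481173636c5ea0
  after D5: wrote 5B at 0x1e = 6da8df4811
  after D6: wrote 2B at 0x0c = 4811
query mem[0x13]=0xeb, mem[0x16]=0x73, mem[0x12]=0x27, mem[0x1f]=0xa8, mem[0x0c]=0x48

MEM[0x13,0x16,0x12,0x1f,0x0c] = eb 73 27 a8 48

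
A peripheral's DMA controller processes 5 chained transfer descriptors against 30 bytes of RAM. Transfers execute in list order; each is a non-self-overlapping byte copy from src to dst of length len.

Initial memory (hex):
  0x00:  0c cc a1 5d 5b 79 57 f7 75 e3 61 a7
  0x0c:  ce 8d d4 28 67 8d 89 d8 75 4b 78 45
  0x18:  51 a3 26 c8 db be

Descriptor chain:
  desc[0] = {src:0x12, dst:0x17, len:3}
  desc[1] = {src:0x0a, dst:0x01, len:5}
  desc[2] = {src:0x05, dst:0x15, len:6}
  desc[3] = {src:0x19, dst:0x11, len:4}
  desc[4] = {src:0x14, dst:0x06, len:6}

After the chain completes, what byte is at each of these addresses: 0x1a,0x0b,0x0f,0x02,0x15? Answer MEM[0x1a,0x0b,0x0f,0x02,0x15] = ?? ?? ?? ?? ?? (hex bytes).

MEM[0x1a,0x0b,0x0f,0x02,0x15] = 61 e3 28 a7 d4

[0] 0x12->0x17 len=3 : 89 d8 75
[1] 0x0a->0x01 len=5 : 61 a7 ce 8d d4
[2] 0x05->0x15 len=6 : d4 57 f7 75 e3 61
[3] 0x19->0x11 len=4 : e3 61 c8 db
[4] 0x14->0x06 len=6 : db d4 57 f7 75 e3
query mem[0x1a]=0x61, mem[0x0b]=0xe3, mem[0x0f]=0x28, mem[0x02]=0xa7, mem[0x15]=0xd4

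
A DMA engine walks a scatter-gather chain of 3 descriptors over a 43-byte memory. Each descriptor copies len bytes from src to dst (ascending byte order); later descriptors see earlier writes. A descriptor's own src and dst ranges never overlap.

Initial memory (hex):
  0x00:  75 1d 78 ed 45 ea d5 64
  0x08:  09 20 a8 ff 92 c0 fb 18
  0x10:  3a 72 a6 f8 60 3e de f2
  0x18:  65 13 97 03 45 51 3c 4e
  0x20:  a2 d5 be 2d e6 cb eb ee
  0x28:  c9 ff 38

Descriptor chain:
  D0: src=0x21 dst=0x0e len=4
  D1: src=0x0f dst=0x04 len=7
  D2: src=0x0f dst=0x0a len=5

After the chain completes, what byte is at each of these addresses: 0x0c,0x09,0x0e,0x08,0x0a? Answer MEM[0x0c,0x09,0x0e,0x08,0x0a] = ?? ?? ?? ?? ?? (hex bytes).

MEM[0x0c,0x09,0x0e,0x08,0x0a] = e6 60 f8 f8 be

  after D0: wrote 4B at 0x0e = d5be2de6
  after D1: wrote 7B at 0x04 = be2de6a6f8603e
  after D2: wrote 5B at 0x0a = be2de6a6f8
query mem[0x0c]=0xe6, mem[0x09]=0x60, mem[0x0e]=0xf8, mem[0x08]=0xf8, mem[0x0a]=0xbe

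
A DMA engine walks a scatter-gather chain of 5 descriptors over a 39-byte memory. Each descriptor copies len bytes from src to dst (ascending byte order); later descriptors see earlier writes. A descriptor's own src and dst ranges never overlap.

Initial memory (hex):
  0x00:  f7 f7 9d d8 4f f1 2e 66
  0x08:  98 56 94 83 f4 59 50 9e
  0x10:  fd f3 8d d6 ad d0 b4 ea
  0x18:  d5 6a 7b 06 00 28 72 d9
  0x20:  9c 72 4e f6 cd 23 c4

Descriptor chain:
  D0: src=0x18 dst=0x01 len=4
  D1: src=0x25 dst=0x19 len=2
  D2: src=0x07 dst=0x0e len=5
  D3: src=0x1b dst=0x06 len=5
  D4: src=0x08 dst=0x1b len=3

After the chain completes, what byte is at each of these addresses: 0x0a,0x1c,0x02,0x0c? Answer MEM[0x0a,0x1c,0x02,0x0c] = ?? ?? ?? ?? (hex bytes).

MEM[0x0a,0x1c,0x02,0x0c] = d9 72 6a f4

D0: mem[0x01..0x04] <- [d5 6a 7b 06]
D1: mem[0x19..0x1a] <- [23 c4]
D2: mem[0x0e..0x12] <- [66 98 56 94 83]
D3: mem[0x06..0x0a] <- [06 00 28 72 d9]
D4: mem[0x1b..0x1d] <- [28 72 d9]
query mem[0x0a]=0xd9, mem[0x1c]=0x72, mem[0x02]=0x6a, mem[0x0c]=0xf4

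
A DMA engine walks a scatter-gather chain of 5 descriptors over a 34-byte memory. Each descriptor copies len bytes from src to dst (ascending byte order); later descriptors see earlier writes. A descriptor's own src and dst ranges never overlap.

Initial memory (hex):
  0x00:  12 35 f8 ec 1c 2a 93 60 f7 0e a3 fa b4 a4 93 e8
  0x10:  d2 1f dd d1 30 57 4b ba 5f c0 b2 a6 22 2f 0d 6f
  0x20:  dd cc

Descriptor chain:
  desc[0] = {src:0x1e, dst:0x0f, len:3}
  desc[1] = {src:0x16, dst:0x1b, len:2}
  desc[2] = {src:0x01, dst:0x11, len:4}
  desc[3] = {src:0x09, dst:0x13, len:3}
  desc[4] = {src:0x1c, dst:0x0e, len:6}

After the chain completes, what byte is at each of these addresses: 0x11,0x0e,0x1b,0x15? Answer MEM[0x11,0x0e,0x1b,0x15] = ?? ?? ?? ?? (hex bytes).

MEM[0x11,0x0e,0x1b,0x15] = 6f ba 4b fa

#0 dst[0x0f+3] := {0x0d,0x6f,0xdd}
#1 dst[0x1b+2] := {0x4b,0xba}
#2 dst[0x11+4] := {0x35,0xf8,0xec,0x1c}
#3 dst[0x13+3] := {0x0e,0xa3,0xfa}
#4 dst[0x0e+6] := {0xba,0x2f,0x0d,0x6f,0xdd,0xcc}
query mem[0x11]=0x6f, mem[0x0e]=0xba, mem[0x1b]=0x4b, mem[0x15]=0xfa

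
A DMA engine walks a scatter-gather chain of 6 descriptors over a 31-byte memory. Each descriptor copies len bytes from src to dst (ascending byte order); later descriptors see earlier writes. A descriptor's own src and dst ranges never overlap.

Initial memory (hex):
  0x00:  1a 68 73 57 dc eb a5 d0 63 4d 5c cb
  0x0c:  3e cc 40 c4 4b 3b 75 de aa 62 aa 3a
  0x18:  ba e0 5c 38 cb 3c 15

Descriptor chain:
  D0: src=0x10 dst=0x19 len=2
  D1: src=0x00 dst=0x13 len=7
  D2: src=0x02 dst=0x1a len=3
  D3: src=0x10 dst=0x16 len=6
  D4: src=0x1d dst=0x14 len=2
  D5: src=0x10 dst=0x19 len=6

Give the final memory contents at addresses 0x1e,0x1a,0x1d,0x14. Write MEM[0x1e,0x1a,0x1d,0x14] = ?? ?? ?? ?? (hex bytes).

MEM[0x1e,0x1a,0x1d,0x14] = 15 3b 3c 3c

#0 dst[0x19+2] := {0x4b,0x3b}
#1 dst[0x13+7] := {0x1a,0x68,0x73,0x57,0xdc,0xeb,0xa5}
#2 dst[0x1a+3] := {0x73,0x57,0xdc}
#3 dst[0x16+6] := {0x4b,0x3b,0x75,0x1a,0x68,0x73}
#4 dst[0x14+2] := {0x3c,0x15}
#5 dst[0x19+6] := {0x4b,0x3b,0x75,0x1a,0x3c,0x15}
query mem[0x1e]=0x15, mem[0x1a]=0x3b, mem[0x1d]=0x3c, mem[0x14]=0x3c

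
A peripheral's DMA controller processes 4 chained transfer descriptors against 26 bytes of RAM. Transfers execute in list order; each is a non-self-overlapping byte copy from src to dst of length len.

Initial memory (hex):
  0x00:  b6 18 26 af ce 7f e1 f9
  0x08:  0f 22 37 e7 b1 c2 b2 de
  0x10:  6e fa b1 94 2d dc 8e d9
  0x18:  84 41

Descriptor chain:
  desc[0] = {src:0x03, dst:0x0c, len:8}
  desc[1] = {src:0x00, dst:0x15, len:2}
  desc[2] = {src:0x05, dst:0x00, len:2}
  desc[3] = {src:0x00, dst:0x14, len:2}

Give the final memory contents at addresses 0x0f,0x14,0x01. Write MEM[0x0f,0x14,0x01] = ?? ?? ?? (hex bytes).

MEM[0x0f,0x14,0x01] = e1 7f e1

#0 dst[0x0c+8] := {0xaf,0xce,0x7f,0xe1,0xf9,0x0f,0x22,0x37}
#1 dst[0x15+2] := {0xb6,0x18}
#2 dst[0x00+2] := {0x7f,0xe1}
#3 dst[0x14+2] := {0x7f,0xe1}
query mem[0x0f]=0xe1, mem[0x14]=0x7f, mem[0x01]=0xe1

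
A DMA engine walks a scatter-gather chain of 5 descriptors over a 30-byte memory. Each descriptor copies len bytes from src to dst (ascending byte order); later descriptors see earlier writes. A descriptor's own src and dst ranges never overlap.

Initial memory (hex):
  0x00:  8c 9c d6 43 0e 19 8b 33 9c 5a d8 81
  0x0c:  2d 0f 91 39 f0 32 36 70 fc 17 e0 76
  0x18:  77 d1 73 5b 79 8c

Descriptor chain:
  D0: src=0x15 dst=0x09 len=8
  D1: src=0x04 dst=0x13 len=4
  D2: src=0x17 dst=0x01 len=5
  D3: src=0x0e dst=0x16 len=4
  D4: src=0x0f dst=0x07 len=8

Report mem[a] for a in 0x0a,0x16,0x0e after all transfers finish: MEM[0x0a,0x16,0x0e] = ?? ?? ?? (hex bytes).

D0: mem[0x09..0x10] <- [17 e0 76 77 d1 73 5b 79]
D1: mem[0x13..0x16] <- [0e 19 8b 33]
D2: mem[0x01..0x05] <- [76 77 d1 73 5b]
D3: mem[0x16..0x19] <- [73 5b 79 32]
D4: mem[0x07..0x0e] <- [5b 79 32 36 0e 19 8b 73]
query mem[0x0a]=0x36, mem[0x16]=0x73, mem[0x0e]=0x73

MEM[0x0a,0x16,0x0e] = 36 73 73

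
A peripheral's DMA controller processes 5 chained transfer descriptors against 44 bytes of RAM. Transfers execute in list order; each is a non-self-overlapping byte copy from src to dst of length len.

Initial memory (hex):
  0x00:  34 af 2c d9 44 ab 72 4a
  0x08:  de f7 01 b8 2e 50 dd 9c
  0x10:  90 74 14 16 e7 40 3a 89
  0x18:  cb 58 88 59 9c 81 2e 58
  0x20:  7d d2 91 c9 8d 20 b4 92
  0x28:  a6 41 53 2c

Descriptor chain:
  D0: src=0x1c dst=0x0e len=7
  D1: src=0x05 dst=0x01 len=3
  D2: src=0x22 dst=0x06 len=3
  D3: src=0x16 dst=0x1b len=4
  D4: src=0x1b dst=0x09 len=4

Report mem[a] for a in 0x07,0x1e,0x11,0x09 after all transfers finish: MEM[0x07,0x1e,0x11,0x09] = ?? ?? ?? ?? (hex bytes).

D0: mem[0x0e..0x14] <- [9c 81 2e 58 7d d2 91]
D1: mem[0x01..0x03] <- [ab 72 4a]
D2: mem[0x06..0x08] <- [91 c9 8d]
D3: mem[0x1b..0x1e] <- [3a 89 cb 58]
D4: mem[0x09..0x0c] <- [3a 89 cb 58]
query mem[0x07]=0xc9, mem[0x1e]=0x58, mem[0x11]=0x58, mem[0x09]=0x3a

MEM[0x07,0x1e,0x11,0x09] = c9 58 58 3a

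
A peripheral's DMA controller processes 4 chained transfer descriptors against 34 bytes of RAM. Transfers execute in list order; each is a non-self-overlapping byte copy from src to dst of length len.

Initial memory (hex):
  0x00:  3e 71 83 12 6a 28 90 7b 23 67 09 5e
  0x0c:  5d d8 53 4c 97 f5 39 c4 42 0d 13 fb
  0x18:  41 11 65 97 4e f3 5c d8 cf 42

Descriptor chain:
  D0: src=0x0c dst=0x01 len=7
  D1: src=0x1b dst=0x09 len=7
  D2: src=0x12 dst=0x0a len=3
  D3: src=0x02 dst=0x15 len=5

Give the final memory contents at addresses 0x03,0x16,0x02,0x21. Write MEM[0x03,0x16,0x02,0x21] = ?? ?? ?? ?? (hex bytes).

MEM[0x03,0x16,0x02,0x21] = 53 53 d8 42

#0 dst[0x01+7] := {0x5d,0xd8,0x53,0x4c,0x97,0xf5,0x39}
#1 dst[0x09+7] := {0x97,0x4e,0xf3,0x5c,0xd8,0xcf,0x42}
#2 dst[0x0a+3] := {0x39,0xc4,0x42}
#3 dst[0x15+5] := {0xd8,0x53,0x4c,0x97,0xf5}
query mem[0x03]=0x53, mem[0x16]=0x53, mem[0x02]=0xd8, mem[0x21]=0x42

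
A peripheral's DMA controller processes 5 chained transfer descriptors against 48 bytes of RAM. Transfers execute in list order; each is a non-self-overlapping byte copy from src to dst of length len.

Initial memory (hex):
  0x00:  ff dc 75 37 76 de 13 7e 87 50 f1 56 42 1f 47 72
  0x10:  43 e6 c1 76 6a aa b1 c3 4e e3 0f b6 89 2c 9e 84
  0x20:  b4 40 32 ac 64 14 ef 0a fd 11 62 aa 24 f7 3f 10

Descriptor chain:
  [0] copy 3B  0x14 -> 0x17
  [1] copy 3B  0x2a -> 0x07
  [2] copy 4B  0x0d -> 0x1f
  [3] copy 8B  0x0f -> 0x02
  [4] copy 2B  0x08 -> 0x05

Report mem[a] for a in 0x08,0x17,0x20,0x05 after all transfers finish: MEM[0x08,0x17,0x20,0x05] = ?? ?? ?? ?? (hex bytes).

MEM[0x08,0x17,0x20,0x05] = aa 6a 47 aa

#0 dst[0x17+3] := {0x6a,0xaa,0xb1}
#1 dst[0x07+3] := {0x62,0xaa,0x24}
#2 dst[0x1f+4] := {0x1f,0x47,0x72,0x43}
#3 dst[0x02+8] := {0x72,0x43,0xe6,0xc1,0x76,0x6a,0xaa,0xb1}
#4 dst[0x05+2] := {0xaa,0xb1}
query mem[0x08]=0xaa, mem[0x17]=0x6a, mem[0x20]=0x47, mem[0x05]=0xaa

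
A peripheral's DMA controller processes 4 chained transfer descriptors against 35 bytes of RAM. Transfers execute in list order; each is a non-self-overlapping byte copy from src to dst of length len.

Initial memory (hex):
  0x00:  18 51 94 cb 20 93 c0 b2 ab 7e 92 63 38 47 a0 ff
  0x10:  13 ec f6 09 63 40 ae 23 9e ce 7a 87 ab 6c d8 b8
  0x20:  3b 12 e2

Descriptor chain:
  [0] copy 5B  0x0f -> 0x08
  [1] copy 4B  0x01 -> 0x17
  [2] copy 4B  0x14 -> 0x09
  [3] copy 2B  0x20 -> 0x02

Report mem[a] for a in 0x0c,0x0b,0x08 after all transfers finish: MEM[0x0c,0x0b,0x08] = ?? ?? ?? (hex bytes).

D0: mem[0x08..0x0c] <- [ff 13 ec f6 09]
D1: mem[0x17..0x1a] <- [51 94 cb 20]
D2: mem[0x09..0x0c] <- [63 40 ae 51]
D3: mem[0x02..0x03] <- [3b 12]
query mem[0x0c]=0x51, mem[0x0b]=0xae, mem[0x08]=0xff

MEM[0x0c,0x0b,0x08] = 51 ae ff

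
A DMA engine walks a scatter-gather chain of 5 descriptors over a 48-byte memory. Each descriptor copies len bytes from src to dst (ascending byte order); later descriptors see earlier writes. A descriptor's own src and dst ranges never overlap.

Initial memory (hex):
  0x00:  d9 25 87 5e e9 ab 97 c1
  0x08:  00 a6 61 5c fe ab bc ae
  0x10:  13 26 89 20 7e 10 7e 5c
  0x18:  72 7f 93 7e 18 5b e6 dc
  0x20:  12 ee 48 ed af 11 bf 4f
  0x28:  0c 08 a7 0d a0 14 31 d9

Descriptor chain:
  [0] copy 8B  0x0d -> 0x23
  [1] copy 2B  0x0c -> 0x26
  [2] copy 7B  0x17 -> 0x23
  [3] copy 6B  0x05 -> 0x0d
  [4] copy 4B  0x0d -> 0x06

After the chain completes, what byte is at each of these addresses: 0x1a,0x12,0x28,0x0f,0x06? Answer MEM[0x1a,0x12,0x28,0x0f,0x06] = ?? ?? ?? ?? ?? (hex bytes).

MEM[0x1a,0x12,0x28,0x0f,0x06] = 93 61 18 c1 ab

[0] 0x0d->0x23 len=8 : ab bc ae 13 26 89 20 7e
[1] 0x0c->0x26 len=2 : fe ab
[2] 0x17->0x23 len=7 : 5c 72 7f 93 7e 18 5b
[3] 0x05->0x0d len=6 : ab 97 c1 00 a6 61
[4] 0x0d->0x06 len=4 : ab 97 c1 00
query mem[0x1a]=0x93, mem[0x12]=0x61, mem[0x28]=0x18, mem[0x0f]=0xc1, mem[0x06]=0xab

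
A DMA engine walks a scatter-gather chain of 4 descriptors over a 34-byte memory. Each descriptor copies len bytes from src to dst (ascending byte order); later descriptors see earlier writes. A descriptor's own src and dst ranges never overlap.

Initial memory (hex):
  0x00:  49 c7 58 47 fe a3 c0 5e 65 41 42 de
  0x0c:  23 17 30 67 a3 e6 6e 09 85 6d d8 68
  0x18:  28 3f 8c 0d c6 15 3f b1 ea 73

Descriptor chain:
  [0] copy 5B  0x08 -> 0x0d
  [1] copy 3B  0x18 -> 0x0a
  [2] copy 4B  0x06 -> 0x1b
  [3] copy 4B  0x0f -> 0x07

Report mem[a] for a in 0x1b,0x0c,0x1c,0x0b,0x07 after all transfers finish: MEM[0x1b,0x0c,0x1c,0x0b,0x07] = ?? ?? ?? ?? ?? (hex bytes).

#0 dst[0x0d+5] := {0x65,0x41,0x42,0xde,0x23}
#1 dst[0x0a+3] := {0x28,0x3f,0x8c}
#2 dst[0x1b+4] := {0xc0,0x5e,0x65,0x41}
#3 dst[0x07+4] := {0x42,0xde,0x23,0x6e}
query mem[0x1b]=0xc0, mem[0x0c]=0x8c, mem[0x1c]=0x5e, mem[0x0b]=0x3f, mem[0x07]=0x42

MEM[0x1b,0x0c,0x1c,0x0b,0x07] = c0 8c 5e 3f 42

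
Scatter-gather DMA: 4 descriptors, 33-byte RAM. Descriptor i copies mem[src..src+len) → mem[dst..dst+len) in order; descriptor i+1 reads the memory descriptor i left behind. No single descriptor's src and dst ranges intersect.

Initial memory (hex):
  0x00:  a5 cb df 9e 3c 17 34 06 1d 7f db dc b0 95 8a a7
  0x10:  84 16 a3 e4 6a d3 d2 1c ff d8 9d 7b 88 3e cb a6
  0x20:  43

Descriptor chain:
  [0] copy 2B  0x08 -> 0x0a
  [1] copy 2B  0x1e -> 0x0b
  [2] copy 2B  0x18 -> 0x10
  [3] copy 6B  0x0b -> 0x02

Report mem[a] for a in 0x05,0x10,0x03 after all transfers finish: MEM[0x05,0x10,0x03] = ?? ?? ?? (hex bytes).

MEM[0x05,0x10,0x03] = 8a ff a6

  after D0: wrote 2B at 0x0a = 1d7f
  after D1: wrote 2B at 0x0b = cba6
  after D2: wrote 2B at 0x10 = ffd8
  after D3: wrote 6B at 0x02 = cba6958aa7ff
query mem[0x05]=0x8a, mem[0x10]=0xff, mem[0x03]=0xa6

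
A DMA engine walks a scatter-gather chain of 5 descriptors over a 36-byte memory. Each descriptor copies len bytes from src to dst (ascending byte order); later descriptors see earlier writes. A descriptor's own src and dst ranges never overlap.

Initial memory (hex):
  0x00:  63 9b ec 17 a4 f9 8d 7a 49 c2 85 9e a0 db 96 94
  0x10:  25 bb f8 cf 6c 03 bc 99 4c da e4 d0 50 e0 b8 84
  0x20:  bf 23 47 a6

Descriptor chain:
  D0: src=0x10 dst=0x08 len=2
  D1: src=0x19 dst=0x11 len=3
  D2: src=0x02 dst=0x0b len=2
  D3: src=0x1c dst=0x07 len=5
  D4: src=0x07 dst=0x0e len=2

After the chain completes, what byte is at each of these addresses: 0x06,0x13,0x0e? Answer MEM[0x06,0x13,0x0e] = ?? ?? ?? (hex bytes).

[0] 0x10->0x08 len=2 : 25 bb
[1] 0x19->0x11 len=3 : da e4 d0
[2] 0x02->0x0b len=2 : ec 17
[3] 0x1c->0x07 len=5 : 50 e0 b8 84 bf
[4] 0x07->0x0e len=2 : 50 e0
query mem[0x06]=0x8d, mem[0x13]=0xd0, mem[0x0e]=0x50

MEM[0x06,0x13,0x0e] = 8d d0 50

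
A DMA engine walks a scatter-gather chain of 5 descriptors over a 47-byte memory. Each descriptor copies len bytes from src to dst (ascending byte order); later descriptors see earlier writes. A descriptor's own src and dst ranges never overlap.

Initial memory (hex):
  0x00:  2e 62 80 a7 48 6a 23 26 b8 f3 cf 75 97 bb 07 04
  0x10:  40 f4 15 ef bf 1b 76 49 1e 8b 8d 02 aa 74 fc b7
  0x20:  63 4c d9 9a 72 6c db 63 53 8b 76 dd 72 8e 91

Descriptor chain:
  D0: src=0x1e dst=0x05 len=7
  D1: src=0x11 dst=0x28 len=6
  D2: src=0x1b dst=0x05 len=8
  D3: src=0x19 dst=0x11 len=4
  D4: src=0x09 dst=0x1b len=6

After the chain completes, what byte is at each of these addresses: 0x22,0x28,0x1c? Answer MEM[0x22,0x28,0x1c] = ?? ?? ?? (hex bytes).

MEM[0x22,0x28,0x1c] = d9 f4 63

  after D0: wrote 7B at 0x05 = fcb7634cd99a72
  after D1: wrote 6B at 0x28 = f415efbf1b76
  after D2: wrote 8B at 0x05 = 02aa74fcb7634cd9
  after D3: wrote 4B at 0x11 = 8b8d02aa
  after D4: wrote 6B at 0x1b = b7634cd9bb07
query mem[0x22]=0xd9, mem[0x28]=0xf4, mem[0x1c]=0x63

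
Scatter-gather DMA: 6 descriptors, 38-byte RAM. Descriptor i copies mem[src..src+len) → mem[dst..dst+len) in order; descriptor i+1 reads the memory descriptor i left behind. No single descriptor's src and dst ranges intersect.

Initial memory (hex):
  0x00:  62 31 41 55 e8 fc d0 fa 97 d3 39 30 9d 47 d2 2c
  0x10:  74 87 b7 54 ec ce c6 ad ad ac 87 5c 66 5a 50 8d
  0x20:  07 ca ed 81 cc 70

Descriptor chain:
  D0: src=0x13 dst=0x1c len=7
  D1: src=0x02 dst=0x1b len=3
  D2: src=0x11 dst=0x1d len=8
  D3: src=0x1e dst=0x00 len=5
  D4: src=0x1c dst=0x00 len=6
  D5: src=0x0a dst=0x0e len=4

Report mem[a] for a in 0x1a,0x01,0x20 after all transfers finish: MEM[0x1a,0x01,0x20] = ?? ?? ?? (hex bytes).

[0] 0x13->0x1c len=7 : 54 ec ce c6 ad ad ac
[1] 0x02->0x1b len=3 : 41 55 e8
[2] 0x11->0x1d len=8 : 87 b7 54 ec ce c6 ad ad
[3] 0x1e->0x00 len=5 : b7 54 ec ce c6
[4] 0x1c->0x00 len=6 : 55 87 b7 54 ec ce
[5] 0x0a->0x0e len=4 : 39 30 9d 47
query mem[0x1a]=0x87, mem[0x01]=0x87, mem[0x20]=0xec

MEM[0x1a,0x01,0x20] = 87 87 ec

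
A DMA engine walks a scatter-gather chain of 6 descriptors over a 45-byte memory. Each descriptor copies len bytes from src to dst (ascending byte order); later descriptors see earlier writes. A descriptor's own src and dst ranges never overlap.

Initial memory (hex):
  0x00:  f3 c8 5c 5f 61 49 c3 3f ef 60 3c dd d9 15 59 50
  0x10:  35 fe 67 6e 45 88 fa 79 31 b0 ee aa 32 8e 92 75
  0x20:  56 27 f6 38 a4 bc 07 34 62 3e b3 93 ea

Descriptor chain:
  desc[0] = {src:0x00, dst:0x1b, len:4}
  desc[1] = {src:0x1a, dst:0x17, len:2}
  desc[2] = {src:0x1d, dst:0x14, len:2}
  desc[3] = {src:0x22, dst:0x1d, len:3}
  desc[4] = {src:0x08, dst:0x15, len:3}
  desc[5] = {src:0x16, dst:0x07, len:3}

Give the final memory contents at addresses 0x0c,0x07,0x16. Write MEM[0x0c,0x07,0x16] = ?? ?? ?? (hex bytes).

#0 dst[0x1b+4] := {0xf3,0xc8,0x5c,0x5f}
#1 dst[0x17+2] := {0xee,0xf3}
#2 dst[0x14+2] := {0x5c,0x5f}
#3 dst[0x1d+3] := {0xf6,0x38,0xa4}
#4 dst[0x15+3] := {0xef,0x60,0x3c}
#5 dst[0x07+3] := {0x60,0x3c,0xf3}
query mem[0x0c]=0xd9, mem[0x07]=0x60, mem[0x16]=0x60

MEM[0x0c,0x07,0x16] = d9 60 60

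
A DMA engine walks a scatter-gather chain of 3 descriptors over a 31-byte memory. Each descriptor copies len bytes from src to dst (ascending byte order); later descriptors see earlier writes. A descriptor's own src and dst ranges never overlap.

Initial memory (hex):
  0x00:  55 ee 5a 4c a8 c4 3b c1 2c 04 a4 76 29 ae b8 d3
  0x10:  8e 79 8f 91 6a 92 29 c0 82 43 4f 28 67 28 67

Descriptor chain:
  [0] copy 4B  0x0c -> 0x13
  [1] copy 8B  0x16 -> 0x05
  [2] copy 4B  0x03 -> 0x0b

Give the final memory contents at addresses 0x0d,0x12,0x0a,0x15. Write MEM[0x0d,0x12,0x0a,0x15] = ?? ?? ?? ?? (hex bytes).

[0] 0x0c->0x13 len=4 : 29 ae b8 d3
[1] 0x16->0x05 len=8 : d3 c0 82 43 4f 28 67 28
[2] 0x03->0x0b len=4 : 4c a8 d3 c0
query mem[0x0d]=0xd3, mem[0x12]=0x8f, mem[0x0a]=0x28, mem[0x15]=0xb8

MEM[0x0d,0x12,0x0a,0x15] = d3 8f 28 b8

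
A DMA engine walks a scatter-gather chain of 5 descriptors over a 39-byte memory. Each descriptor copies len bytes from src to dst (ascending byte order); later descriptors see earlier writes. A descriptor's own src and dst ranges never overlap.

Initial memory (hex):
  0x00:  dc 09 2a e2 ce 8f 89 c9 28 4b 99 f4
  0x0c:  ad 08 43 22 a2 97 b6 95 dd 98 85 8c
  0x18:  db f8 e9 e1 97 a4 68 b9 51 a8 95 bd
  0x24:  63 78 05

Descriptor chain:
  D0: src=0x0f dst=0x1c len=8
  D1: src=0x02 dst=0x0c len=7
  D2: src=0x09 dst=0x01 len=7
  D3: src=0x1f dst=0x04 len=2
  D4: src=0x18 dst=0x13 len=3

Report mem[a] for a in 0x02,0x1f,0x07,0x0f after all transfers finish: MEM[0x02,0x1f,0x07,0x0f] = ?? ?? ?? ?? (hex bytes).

D0: mem[0x1c..0x23] <- [22 a2 97 b6 95 dd 98 85]
D1: mem[0x0c..0x12] <- [2a e2 ce 8f 89 c9 28]
D2: mem[0x01..0x07] <- [4b 99 f4 2a e2 ce 8f]
D3: mem[0x04..0x05] <- [b6 95]
D4: mem[0x13..0x15] <- [db f8 e9]
query mem[0x02]=0x99, mem[0x1f]=0xb6, mem[0x07]=0x8f, mem[0x0f]=0x8f

MEM[0x02,0x1f,0x07,0x0f] = 99 b6 8f 8f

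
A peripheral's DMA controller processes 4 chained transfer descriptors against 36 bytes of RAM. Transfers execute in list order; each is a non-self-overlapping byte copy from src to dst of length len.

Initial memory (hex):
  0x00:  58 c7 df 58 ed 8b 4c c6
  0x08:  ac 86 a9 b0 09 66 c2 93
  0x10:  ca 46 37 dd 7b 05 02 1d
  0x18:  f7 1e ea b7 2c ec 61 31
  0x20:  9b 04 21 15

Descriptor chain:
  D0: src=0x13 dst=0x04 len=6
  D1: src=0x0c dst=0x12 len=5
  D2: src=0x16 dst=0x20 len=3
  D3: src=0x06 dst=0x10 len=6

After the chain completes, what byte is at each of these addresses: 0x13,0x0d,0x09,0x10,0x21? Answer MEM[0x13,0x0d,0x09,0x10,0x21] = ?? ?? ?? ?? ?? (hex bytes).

MEM[0x13,0x0d,0x09,0x10,0x21] = f7 66 f7 05 1d

  after D0: wrote 6B at 0x04 = dd7b05021df7
  after D1: wrote 5B at 0x12 = 0966c293ca
  after D2: wrote 3B at 0x20 = ca1df7
  after D3: wrote 6B at 0x10 = 05021df7a9b0
query mem[0x13]=0xf7, mem[0x0d]=0x66, mem[0x09]=0xf7, mem[0x10]=0x05, mem[0x21]=0x1d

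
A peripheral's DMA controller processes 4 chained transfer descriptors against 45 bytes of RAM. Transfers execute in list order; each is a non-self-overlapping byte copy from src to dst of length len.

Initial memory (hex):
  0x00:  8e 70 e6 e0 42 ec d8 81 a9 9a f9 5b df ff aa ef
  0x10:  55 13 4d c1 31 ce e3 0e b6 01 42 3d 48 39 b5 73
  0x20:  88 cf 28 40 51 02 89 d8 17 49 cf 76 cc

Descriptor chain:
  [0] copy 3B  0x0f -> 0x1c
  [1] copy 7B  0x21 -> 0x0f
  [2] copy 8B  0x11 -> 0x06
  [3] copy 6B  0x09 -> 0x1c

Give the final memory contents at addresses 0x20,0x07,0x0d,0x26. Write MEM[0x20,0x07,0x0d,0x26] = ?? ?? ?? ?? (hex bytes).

MEM[0x20,0x07,0x0d,0x26] = b6 51 b6 89

[0] 0x0f->0x1c len=3 : ef 55 13
[1] 0x21->0x0f len=7 : cf 28 40 51 02 89 d8
[2] 0x11->0x06 len=8 : 40 51 02 89 d8 e3 0e b6
[3] 0x09->0x1c len=6 : 89 d8 e3 0e b6 aa
query mem[0x20]=0xb6, mem[0x07]=0x51, mem[0x0d]=0xb6, mem[0x26]=0x89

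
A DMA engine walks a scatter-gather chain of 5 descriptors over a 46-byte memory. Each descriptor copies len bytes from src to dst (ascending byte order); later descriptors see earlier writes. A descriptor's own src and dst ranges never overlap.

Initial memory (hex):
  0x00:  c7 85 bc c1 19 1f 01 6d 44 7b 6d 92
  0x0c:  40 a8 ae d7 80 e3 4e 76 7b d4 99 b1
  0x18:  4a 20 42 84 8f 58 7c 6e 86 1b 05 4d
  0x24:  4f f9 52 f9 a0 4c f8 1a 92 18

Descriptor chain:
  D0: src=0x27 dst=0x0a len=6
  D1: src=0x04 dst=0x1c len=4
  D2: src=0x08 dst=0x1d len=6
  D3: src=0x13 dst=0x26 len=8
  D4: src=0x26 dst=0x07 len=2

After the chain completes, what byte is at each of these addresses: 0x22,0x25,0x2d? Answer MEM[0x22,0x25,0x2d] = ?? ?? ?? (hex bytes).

  after D0: wrote 6B at 0x0a = f9a04cf81a92
  after D1: wrote 4B at 0x1c = 191f016d
  after D2: wrote 6B at 0x1d = 447bf9a04cf8
  after D3: wrote 8B at 0x26 = 767bd499b14a2042
  after D4: wrote 2B at 0x07 = 767b
query mem[0x22]=0xf8, mem[0x25]=0xf9, mem[0x2d]=0x42

MEM[0x22,0x25,0x2d] = f8 f9 42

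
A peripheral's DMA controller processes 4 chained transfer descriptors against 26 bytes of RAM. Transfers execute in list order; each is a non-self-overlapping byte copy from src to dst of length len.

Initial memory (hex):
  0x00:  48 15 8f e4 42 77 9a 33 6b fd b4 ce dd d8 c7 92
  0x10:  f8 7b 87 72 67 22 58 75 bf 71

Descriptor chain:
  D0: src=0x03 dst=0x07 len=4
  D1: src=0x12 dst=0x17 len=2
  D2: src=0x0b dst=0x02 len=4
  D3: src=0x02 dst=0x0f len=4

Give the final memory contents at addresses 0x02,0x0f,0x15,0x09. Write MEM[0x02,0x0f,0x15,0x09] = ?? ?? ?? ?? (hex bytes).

MEM[0x02,0x0f,0x15,0x09] = ce ce 22 77

  after D0: wrote 4B at 0x07 = e442779a
  after D1: wrote 2B at 0x17 = 8772
  after D2: wrote 4B at 0x02 = ceddd8c7
  after D3: wrote 4B at 0x0f = ceddd8c7
query mem[0x02]=0xce, mem[0x0f]=0xce, mem[0x15]=0x22, mem[0x09]=0x77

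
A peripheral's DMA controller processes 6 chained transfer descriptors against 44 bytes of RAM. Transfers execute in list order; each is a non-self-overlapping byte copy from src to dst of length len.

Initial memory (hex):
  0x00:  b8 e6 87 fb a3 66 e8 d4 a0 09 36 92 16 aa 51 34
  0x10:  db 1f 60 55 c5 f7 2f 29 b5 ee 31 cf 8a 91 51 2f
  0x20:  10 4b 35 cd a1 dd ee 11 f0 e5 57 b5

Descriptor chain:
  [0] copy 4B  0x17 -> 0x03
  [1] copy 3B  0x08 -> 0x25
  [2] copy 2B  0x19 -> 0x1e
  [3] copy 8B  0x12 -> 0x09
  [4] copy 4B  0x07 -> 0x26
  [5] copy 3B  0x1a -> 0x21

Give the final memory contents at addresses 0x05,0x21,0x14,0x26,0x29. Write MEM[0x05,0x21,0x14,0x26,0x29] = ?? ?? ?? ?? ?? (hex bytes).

#0 dst[0x03+4] := {0x29,0xb5,0xee,0x31}
#1 dst[0x25+3] := {0xa0,0x09,0x36}
#2 dst[0x1e+2] := {0xee,0x31}
#3 dst[0x09+8] := {0x60,0x55,0xc5,0xf7,0x2f,0x29,0xb5,0xee}
#4 dst[0x26+4] := {0xd4,0xa0,0x60,0x55}
#5 dst[0x21+3] := {0x31,0xcf,0x8a}
query mem[0x05]=0xee, mem[0x21]=0x31, mem[0x14]=0xc5, mem[0x26]=0xd4, mem[0x29]=0x55

MEM[0x05,0x21,0x14,0x26,0x29] = ee 31 c5 d4 55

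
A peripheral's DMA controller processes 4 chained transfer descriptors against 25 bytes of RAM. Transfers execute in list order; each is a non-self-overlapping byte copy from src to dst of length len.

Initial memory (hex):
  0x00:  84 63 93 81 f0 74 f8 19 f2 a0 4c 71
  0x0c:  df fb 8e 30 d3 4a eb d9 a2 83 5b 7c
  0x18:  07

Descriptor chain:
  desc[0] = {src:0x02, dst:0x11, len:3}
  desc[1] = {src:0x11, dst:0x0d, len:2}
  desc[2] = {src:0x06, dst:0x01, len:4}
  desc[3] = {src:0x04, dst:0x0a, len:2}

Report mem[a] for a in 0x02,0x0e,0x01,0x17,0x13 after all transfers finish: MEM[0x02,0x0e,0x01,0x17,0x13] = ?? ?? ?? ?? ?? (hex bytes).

D0: mem[0x11..0x13] <- [93 81 f0]
D1: mem[0x0d..0x0e] <- [93 81]
D2: mem[0x01..0x04] <- [f8 19 f2 a0]
D3: mem[0x0a..0x0b] <- [a0 74]
query mem[0x02]=0x19, mem[0x0e]=0x81, mem[0x01]=0xf8, mem[0x17]=0x7c, mem[0x13]=0xf0

MEM[0x02,0x0e,0x01,0x17,0x13] = 19 81 f8 7c f0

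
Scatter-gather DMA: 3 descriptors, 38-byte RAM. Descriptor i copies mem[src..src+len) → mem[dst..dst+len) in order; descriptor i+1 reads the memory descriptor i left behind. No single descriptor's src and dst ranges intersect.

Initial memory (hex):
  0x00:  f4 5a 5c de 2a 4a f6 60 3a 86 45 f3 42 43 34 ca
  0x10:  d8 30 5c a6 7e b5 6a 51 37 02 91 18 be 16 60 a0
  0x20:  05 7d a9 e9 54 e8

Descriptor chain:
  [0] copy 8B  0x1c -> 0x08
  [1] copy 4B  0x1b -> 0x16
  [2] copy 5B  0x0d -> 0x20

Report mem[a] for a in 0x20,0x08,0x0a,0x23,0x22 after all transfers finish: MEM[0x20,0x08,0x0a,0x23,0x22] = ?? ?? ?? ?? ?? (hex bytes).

MEM[0x20,0x08,0x0a,0x23,0x22] = 7d be 60 d8 e9

[0] 0x1c->0x08 len=8 : be 16 60 a0 05 7d a9 e9
[1] 0x1b->0x16 len=4 : 18 be 16 60
[2] 0x0d->0x20 len=5 : 7d a9 e9 d8 30
query mem[0x20]=0x7d, mem[0x08]=0xbe, mem[0x0a]=0x60, mem[0x23]=0xd8, mem[0x22]=0xe9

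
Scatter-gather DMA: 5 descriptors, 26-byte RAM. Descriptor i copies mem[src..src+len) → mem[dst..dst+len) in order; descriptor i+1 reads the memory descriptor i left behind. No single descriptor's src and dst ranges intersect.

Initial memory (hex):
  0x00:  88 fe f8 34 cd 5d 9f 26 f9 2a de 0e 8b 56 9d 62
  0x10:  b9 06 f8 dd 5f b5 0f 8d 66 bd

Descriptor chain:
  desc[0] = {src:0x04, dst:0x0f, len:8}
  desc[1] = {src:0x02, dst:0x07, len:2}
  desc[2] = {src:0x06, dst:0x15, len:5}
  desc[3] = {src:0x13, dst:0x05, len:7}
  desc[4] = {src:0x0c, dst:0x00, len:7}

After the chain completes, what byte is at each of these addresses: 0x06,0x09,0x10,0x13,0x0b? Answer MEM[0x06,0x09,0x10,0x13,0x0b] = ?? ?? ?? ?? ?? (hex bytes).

[0] 0x04->0x0f len=8 : cd 5d 9f 26 f9 2a de 0e
[1] 0x02->0x07 len=2 : f8 34
[2] 0x06->0x15 len=5 : 9f f8 34 2a de
[3] 0x13->0x05 len=7 : f9 2a 9f f8 34 2a de
[4] 0x0c->0x00 len=7 : 8b 56 9d cd 5d 9f 26
query mem[0x06]=0x26, mem[0x09]=0x34, mem[0x10]=0x5d, mem[0x13]=0xf9, mem[0x0b]=0xde

MEM[0x06,0x09,0x10,0x13,0x0b] = 26 34 5d f9 de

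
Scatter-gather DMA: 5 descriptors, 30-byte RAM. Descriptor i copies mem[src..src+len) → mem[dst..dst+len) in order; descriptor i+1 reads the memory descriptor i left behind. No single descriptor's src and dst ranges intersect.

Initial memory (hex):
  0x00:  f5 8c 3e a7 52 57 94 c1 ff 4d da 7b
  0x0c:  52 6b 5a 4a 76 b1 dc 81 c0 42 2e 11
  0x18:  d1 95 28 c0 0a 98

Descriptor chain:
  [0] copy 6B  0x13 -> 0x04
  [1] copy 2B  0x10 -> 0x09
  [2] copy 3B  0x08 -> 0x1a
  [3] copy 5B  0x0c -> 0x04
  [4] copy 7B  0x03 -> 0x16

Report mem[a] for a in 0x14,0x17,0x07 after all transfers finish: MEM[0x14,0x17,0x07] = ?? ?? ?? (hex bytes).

MEM[0x14,0x17,0x07] = c0 52 4a

  after D0: wrote 6B at 0x04 = 81c0422e11d1
  after D1: wrote 2B at 0x09 = 76b1
  after D2: wrote 3B at 0x1a = 1176b1
  after D3: wrote 5B at 0x04 = 526b5a4a76
  after D4: wrote 7B at 0x16 = a7526b5a4a7676
query mem[0x14]=0xc0, mem[0x17]=0x52, mem[0x07]=0x4a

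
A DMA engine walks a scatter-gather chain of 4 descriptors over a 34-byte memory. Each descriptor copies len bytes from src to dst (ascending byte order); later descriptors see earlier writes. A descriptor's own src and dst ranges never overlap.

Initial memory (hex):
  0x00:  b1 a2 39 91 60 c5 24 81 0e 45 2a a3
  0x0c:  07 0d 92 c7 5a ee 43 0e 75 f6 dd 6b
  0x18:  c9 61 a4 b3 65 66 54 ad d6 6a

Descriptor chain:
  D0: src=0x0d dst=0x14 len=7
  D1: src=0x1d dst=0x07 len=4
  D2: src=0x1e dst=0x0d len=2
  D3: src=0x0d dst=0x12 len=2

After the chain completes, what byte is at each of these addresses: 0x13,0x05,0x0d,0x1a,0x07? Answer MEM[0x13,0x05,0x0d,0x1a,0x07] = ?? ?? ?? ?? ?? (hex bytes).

  after D0: wrote 7B at 0x14 = 0d92c75aee430e
  after D1: wrote 4B at 0x07 = 6654add6
  after D2: wrote 2B at 0x0d = 54ad
  after D3: wrote 2B at 0x12 = 54ad
query mem[0x13]=0xad, mem[0x05]=0xc5, mem[0x0d]=0x54, mem[0x1a]=0x0e, mem[0x07]=0x66

MEM[0x13,0x05,0x0d,0x1a,0x07] = ad c5 54 0e 66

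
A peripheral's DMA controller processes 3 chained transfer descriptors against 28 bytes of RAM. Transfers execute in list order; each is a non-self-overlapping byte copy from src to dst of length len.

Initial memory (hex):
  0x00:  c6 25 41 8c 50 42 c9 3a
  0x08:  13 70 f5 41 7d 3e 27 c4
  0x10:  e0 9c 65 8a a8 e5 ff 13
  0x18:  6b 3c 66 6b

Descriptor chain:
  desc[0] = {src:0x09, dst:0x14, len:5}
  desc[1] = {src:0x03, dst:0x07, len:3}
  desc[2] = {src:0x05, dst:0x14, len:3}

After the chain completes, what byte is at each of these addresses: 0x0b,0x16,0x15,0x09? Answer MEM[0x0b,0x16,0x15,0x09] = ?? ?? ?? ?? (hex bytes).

#0 dst[0x14+5] := {0x70,0xf5,0x41,0x7d,0x3e}
#1 dst[0x07+3] := {0x8c,0x50,0x42}
#2 dst[0x14+3] := {0x42,0xc9,0x8c}
query mem[0x0b]=0x41, mem[0x16]=0x8c, mem[0x15]=0xc9, mem[0x09]=0x42

MEM[0x0b,0x16,0x15,0x09] = 41 8c c9 42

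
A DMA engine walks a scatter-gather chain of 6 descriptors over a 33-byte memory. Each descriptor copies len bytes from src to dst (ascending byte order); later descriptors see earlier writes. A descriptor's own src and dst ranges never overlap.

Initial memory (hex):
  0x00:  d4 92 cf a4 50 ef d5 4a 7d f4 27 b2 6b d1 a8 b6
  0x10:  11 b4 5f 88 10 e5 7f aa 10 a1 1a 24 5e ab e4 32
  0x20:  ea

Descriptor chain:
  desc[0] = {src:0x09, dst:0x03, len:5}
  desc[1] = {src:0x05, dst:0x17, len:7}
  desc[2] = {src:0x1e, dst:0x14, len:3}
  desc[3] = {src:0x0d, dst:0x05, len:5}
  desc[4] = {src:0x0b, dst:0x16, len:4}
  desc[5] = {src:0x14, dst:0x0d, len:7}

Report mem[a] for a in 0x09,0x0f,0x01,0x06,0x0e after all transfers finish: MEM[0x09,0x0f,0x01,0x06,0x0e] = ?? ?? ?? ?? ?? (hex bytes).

[0] 0x09->0x03 len=5 : f4 27 b2 6b d1
[1] 0x05->0x17 len=7 : b2 6b d1 7d f4 27 b2
[2] 0x1e->0x14 len=3 : e4 32 ea
[3] 0x0d->0x05 len=5 : d1 a8 b6 11 b4
[4] 0x0b->0x16 len=4 : b2 6b d1 a8
[5] 0x14->0x0d len=7 : e4 32 b2 6b d1 a8 7d
query mem[0x09]=0xb4, mem[0x0f]=0xb2, mem[0x01]=0x92, mem[0x06]=0xa8, mem[0x0e]=0x32

MEM[0x09,0x0f,0x01,0x06,0x0e] = b4 b2 92 a8 32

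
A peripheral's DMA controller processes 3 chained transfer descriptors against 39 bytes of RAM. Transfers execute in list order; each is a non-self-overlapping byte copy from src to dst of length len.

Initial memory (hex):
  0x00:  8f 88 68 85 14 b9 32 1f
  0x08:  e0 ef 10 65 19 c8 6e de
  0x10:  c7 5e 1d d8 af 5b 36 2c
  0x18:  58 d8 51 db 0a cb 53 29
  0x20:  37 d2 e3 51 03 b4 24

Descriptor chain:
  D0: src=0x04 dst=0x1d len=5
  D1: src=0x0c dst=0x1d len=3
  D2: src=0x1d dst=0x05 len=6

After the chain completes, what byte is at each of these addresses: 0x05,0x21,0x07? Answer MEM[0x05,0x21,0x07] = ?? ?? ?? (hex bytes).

#0 dst[0x1d+5] := {0x14,0xb9,0x32,0x1f,0xe0}
#1 dst[0x1d+3] := {0x19,0xc8,0x6e}
#2 dst[0x05+6] := {0x19,0xc8,0x6e,0x1f,0xe0,0xe3}
query mem[0x05]=0x19, mem[0x21]=0xe0, mem[0x07]=0x6e

MEM[0x05,0x21,0x07] = 19 e0 6e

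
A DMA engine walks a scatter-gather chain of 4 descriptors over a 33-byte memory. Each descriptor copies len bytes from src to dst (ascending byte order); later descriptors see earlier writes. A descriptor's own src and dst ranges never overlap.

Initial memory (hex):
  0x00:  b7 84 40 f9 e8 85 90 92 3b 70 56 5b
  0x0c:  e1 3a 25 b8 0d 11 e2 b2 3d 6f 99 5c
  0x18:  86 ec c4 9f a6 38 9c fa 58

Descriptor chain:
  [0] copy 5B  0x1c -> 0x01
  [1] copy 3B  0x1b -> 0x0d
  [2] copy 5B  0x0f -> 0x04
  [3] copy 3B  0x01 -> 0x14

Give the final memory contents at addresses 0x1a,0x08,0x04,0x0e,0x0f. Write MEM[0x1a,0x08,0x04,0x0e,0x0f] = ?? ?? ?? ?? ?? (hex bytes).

MEM[0x1a,0x08,0x04,0x0e,0x0f] = c4 b2 38 a6 38

D0: mem[0x01..0x05] <- [a6 38 9c fa 58]
D1: mem[0x0d..0x0f] <- [9f a6 38]
D2: mem[0x04..0x08] <- [38 0d 11 e2 b2]
D3: mem[0x14..0x16] <- [a6 38 9c]
query mem[0x1a]=0xc4, mem[0x08]=0xb2, mem[0x04]=0x38, mem[0x0e]=0xa6, mem[0x0f]=0x38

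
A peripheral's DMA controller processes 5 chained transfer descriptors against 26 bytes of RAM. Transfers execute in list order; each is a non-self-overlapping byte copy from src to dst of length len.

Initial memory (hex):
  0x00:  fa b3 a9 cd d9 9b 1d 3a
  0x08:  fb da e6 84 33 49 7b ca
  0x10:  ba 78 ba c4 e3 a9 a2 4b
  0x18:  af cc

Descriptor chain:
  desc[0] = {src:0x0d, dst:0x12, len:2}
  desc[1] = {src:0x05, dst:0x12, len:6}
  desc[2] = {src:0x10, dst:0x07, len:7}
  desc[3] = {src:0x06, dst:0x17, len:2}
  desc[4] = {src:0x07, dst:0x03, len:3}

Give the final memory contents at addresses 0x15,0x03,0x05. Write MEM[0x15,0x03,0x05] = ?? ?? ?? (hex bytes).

MEM[0x15,0x03,0x05] = fb ba 9b

[0] 0x0d->0x12 len=2 : 49 7b
[1] 0x05->0x12 len=6 : 9b 1d 3a fb da e6
[2] 0x10->0x07 len=7 : ba 78 9b 1d 3a fb da
[3] 0x06->0x17 len=2 : 1d ba
[4] 0x07->0x03 len=3 : ba 78 9b
query mem[0x15]=0xfb, mem[0x03]=0xba, mem[0x05]=0x9b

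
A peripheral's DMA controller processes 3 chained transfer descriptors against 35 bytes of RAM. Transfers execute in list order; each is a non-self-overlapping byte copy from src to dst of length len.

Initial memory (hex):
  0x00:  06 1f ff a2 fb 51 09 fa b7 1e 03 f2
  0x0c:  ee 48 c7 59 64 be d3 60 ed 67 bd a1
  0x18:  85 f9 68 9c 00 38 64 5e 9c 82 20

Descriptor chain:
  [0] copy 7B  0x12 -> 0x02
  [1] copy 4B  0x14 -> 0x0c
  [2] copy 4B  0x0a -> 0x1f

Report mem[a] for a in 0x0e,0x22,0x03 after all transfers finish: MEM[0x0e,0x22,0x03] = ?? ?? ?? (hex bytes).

MEM[0x0e,0x22,0x03] = bd 67 60

D0: mem[0x02..0x08] <- [d3 60 ed 67 bd a1 85]
D1: mem[0x0c..0x0f] <- [ed 67 bd a1]
D2: mem[0x1f..0x22] <- [03 f2 ed 67]
query mem[0x0e]=0xbd, mem[0x22]=0x67, mem[0x03]=0x60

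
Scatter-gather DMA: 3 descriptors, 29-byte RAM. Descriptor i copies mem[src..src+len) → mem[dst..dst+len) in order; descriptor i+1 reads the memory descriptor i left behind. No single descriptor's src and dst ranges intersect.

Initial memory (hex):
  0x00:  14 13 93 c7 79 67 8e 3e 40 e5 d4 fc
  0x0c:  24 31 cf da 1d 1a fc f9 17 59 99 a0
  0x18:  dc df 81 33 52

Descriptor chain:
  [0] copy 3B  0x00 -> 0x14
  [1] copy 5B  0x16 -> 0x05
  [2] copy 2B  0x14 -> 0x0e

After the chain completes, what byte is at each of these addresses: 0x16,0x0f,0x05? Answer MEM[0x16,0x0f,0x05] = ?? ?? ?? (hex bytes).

MEM[0x16,0x0f,0x05] = 93 13 93

[0] 0x00->0x14 len=3 : 14 13 93
[1] 0x16->0x05 len=5 : 93 a0 dc df 81
[2] 0x14->0x0e len=2 : 14 13
query mem[0x16]=0x93, mem[0x0f]=0x13, mem[0x05]=0x93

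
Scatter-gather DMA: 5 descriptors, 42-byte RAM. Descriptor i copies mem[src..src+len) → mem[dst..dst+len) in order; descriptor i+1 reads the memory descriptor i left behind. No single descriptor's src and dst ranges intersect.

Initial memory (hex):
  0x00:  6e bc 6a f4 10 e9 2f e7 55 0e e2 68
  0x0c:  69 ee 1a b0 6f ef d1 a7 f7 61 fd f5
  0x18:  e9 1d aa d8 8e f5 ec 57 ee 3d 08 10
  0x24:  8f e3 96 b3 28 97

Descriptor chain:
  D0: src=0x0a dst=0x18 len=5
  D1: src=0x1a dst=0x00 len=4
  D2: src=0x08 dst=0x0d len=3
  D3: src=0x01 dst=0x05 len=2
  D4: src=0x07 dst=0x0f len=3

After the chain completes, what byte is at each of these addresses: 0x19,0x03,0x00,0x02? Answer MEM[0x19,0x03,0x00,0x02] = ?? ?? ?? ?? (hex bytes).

MEM[0x19,0x03,0x00,0x02] = 68 f5 69 1a

#0 dst[0x18+5] := {0xe2,0x68,0x69,0xee,0x1a}
#1 dst[0x00+4] := {0x69,0xee,0x1a,0xf5}
#2 dst[0x0d+3] := {0x55,0x0e,0xe2}
#3 dst[0x05+2] := {0xee,0x1a}
#4 dst[0x0f+3] := {0xe7,0x55,0x0e}
query mem[0x19]=0x68, mem[0x03]=0xf5, mem[0x00]=0x69, mem[0x02]=0x1a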